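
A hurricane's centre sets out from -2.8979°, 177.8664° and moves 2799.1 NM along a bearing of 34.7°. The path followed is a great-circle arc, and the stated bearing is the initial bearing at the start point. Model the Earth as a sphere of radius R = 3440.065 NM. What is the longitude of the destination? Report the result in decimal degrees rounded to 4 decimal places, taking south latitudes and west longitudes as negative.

longitude -152.1165°

δ = 2799.1/3440.065 = 0.813676 rad (46.6202°).
Converting: φ₁ = -0.050578 rad, θ = 0.605629 rad.
Applying the spherical law of cosines for sides, sin φ₂ = sin φ₁ cos δ + cos φ₁ sin δ cos θ = 0.562061, so φ₂ = 34.1984°.
For the longitude increment, Δλ = atan2( sin θ sin δ cos φ₁, cos δ − sin φ₁ sin φ₂ ) = atan2(0.413233, 0.715247) = 30.0171°.
λ₂ = 177.8664° + 30.0171° = 207.8835°, normalized to (−180°, 180°] → -152.1165°.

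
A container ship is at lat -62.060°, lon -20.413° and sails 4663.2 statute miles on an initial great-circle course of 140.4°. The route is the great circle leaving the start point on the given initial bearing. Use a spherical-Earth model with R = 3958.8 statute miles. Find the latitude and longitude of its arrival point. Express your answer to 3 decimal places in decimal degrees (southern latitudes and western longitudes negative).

Angular distance δ = d/R = 4663.2 / 3958.8 = 1.177933 rad.
With φ₁ = -62.060° = -1.083151 rad and θ = 140.4° = 2.450442 rad:
sin φ₂ = sin φ₁ cos δ + cos φ₁ sin δ cos θ = (-0.883439)(0.382835) + (0.468547)(0.923817)(-0.770513) = -0.671729
φ₂ = asin(-0.671729) = -0.736541 rad = -42.201°.
Δλ = atan2( sin θ sin δ cos φ₁ , cos δ − sin φ₁ sin φ₂ ) = atan2(0.275910, -0.210596) = 2.222742 rad = 127.354°.
λ₂ = λ₁ + Δλ = 106.941°.

latitude -42.201°, longitude 106.941°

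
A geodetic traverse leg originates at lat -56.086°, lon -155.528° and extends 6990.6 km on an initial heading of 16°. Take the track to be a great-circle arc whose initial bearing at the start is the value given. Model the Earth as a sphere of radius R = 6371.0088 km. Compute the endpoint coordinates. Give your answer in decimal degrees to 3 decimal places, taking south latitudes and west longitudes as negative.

latitude 5.673°, longitude -141.257°

The arc subtends δ = 6990.6/6371.0088 = 1.097252 rad at the centre.
Start latitude φ₁ = -0.978885 rad; initial bearing θ = 0.279253 rad.
Applying the spherical law of cosines for sides, sin φ₂ = sin φ₁ cos δ + cos φ₁ sin δ cos θ = 0.098855, so φ₂ = 5.673°.
Δλ = atan2( sin θ sin δ cos φ₁ , cos δ − sin φ₁ sin φ₂ ) = atan2(0.136868, 0.538081) = 0.249081 rad = 14.271°.
λ₂ = -155.528° + 14.271° = -141.257°.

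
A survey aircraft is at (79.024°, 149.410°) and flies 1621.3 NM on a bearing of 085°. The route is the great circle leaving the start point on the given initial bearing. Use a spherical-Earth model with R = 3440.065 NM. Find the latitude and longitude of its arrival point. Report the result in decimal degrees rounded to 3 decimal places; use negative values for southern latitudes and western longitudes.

δ = 1621.3/3440.065 = 0.471299 rad (27.0035°).
Converting: φ₁ = 1.379229 rad, θ = 1.483530 rad.
Destination latitude: φ₂ = arcsin( sin φ₁ cos δ + cos φ₁ sin δ cos θ ) = arcsin(0.882215) = 61.911°.
Then Δλ = atan2(0.086120, 0.024902) = 1.289314 rad, from sin θ sin δ cos φ₁ over cos δ − sin φ₁ sin φ₂.
λ₂ = 149.410° + 73.872° = 223.282°, normalized to (−180°, 180°] → -136.718°.

latitude 61.911°, longitude -136.718°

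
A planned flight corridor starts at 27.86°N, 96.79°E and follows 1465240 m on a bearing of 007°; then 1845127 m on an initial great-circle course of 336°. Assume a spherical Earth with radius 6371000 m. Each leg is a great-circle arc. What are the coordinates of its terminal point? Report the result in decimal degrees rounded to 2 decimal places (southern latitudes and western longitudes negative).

latitude 55.58°, longitude 87.04°

Apply the spherical direct solution leg by leg, carrying full precision between legs.
Leg 1: from (27.86°, 96.79°), δ = 1465240/6371000 = 0.229986 rad, θ = 7° → φ = 40.92°, λ = 98.90°.
Leg 2: from (40.92°, 98.90°), δ = 1845127/6371000 = 0.289613 rad, θ = 336° → φ = 55.58°, λ = 87.04°.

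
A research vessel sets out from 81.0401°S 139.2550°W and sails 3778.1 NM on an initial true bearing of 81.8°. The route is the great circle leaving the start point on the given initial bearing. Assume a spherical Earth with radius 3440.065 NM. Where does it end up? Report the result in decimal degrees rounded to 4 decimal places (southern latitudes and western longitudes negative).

latitude -25.4555°, longitude -61.8140°

δ = 3778.1/3440.065 = 1.098264 rad (62.9259°).
Converting: φ₁ = -1.414417 rad, θ = 1.427679 rad.
Applying the spherical law of cosines for sides, sin φ₂ = sin φ₁ cos δ + cos φ₁ sin δ cos θ = -0.429809, so φ₂ = -25.4555°.
Δλ = atan2( sin θ sin δ cos φ₁ , cos δ − sin φ₁ sin φ₂ ) = atan2(0.137259, 0.030578) = 1.351601 rad = 77.4410°.
λ₂ = -139.2550° + 77.4410° = -61.8140°.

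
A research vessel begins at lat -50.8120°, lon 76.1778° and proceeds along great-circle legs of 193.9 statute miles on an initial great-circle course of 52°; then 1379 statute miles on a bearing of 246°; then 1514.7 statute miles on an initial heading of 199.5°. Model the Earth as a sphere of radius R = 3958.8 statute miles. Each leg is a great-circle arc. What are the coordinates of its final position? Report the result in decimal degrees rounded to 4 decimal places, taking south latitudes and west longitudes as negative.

latitude -72.4904°, longitude 23.7082°

Apply the spherical direct solution leg by leg, carrying full precision between legs.
Leg 1: from (-50.8120°, 76.1778°), δ = 193.9/3958.8 = 0.048979 rad, θ = 52° → φ = -49.0342°, λ = 79.5515°.
Leg 2: from (-49.0342°, 79.5515°), δ = 1379/3958.8 = 0.348338 rad, θ = 246° → φ = -53.2038°, λ = 48.1787°.
Leg 3: from (-53.2038°, 48.1787°), δ = 1514.7/3958.8 = 0.382616 rad, θ = 199.5° → φ = -72.4904°, λ = 23.7082°.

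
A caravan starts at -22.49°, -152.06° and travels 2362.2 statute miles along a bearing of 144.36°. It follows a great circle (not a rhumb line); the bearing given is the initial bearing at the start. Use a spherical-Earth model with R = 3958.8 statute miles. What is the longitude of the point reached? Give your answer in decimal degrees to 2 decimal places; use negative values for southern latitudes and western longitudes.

longitude -123.02°

Angular distance δ = d/R = 2362.2 / 3958.8 = 0.596696 rad.
Start latitude φ₁ = -0.392525 rad; initial bearing θ = 2.519557 rad.
Destination latitude: φ₂ = arcsin( sin φ₁ cos δ + cos φ₁ sin δ cos θ ) = arcsin(-0.738353) = -47.59°.
Δλ = atan2( sin θ sin δ cos φ₁ , cos δ − sin φ₁ sin φ₂ ) = atan2(0.302519, 0.544760) = 0.506923 rad = 29.04°.
Hence λ₂ = -152.06° + 29.04° = -123.02°.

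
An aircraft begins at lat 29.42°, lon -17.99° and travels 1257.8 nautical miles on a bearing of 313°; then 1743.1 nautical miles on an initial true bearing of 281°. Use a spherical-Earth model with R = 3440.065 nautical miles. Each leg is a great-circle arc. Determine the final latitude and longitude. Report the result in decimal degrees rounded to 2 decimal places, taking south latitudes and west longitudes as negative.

latitude 40.95°, longitude -77.75°

Apply the spherical direct solution leg by leg, carrying full precision between legs.
Leg 1: from (29.42°, -17.99°), δ = 1257.8/3440.065 = 0.365633 rad, θ = 313° → φ = 42.15°, λ = -38.64°.
Leg 2: from (42.15°, -38.64°), δ = 1743.1/3440.065 = 0.506706 rad, θ = 281° → φ = 40.95°, λ = -77.75°.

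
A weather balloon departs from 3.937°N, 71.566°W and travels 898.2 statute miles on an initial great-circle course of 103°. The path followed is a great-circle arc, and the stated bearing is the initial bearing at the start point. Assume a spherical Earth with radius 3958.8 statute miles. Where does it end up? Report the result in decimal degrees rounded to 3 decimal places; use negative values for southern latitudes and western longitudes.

latitude 0.941°, longitude -58.903°

The arc subtends δ = 898.2/3958.8 = 0.226887 rad at the centre.
Start latitude φ₁ = 0.068714 rad; initial bearing θ = 1.797689 rad.
Applying the spherical law of cosines for sides, sin φ₂ = sin φ₁ cos δ + cos φ₁ sin δ cos θ = 0.016418, so φ₂ = 0.941°.
Δλ = atan2( sin θ sin δ cos φ₁ , cos δ − sin φ₁ sin φ₂ ) = atan2(0.218663, 0.973244) = 0.221004 rad = 12.663°.
Hence λ₂ = -71.566° + 12.663° = -58.903°.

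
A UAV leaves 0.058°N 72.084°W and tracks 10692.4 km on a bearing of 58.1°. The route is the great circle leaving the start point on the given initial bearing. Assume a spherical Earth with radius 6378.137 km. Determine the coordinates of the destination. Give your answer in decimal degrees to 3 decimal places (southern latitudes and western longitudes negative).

The arc subtends δ = 10692.4/6378.137 = 1.676414 rad at the centre.
Start latitude φ₁ = 0.001012 rad; initial bearing θ = 1.014036 rad.
Destination latitude: φ₂ = arcsin( sin φ₁ cos δ + cos φ₁ sin δ cos θ ) = arcsin(0.525387) = 31.694°.
For the longitude increment, Δλ = atan2( sin θ sin δ cos φ₁, cos δ − sin φ₁ sin φ₂ ) = atan2(0.844240, -0.105954) = 97.153°.
Hence λ₂ = -72.084° + 97.153° = 25.069°.

latitude 31.694°, longitude 25.069°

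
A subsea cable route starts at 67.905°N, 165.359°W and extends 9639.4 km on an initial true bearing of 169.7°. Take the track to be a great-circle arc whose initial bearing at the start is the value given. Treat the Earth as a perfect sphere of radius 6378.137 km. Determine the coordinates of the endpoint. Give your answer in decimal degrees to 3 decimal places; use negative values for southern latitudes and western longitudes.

latitude -18.322°, longitude -154.522°

Central angle δ = d/R = 1.511319 rad.
With φ₁ = 67.905° = 1.185166 rad and θ = 169.7° = 2.961824 rad:
Destination latitude: φ₂ = arcsin( sin φ₁ cos δ + cos φ₁ sin δ cos θ ) = arcsin(-0.314351) = -18.322°.
Then Δλ = atan2(0.067136, 0.350707) = 0.189143 rad, from sin θ sin δ cos φ₁ over cos δ − sin φ₁ sin φ₂.
λ₂ = λ₁ + Δλ = -154.522°.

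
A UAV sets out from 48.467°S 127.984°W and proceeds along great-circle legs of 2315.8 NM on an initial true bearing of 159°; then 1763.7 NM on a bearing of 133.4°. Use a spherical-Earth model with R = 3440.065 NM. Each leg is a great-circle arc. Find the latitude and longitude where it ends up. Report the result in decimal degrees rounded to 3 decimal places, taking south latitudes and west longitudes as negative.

Apply the spherical direct solution leg by leg, carrying full precision between legs.
Leg 1: from (-48.467°, -127.984°), δ = 2315.8/3440.065 = 0.673185 rad, θ = 159° → φ = -76.217°, λ = -58.290°.
Leg 2: from (-76.217°, -58.290°), δ = 1763.7/3440.065 = 0.512694 rad, θ = 133.4° → φ = -67.915°, λ = 50.277°.

latitude -67.915°, longitude 50.277°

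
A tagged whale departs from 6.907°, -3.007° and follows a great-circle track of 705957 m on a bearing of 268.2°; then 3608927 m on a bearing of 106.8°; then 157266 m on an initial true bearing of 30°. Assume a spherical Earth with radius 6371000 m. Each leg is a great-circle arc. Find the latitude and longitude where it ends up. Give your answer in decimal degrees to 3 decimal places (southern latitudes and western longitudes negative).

Apply the spherical direct solution leg by leg, carrying full precision between legs.
Leg 1: from (6.907°, -3.007°), δ = 705957/6371000 = 0.110808 rad, θ = 268.2° → φ = 6.665°, λ = -9.396°.
Leg 2: from (6.665°, -9.396°), δ = 3608927/6371000 = 0.566462 rad, θ = 106.8° → φ = -3.217°, λ = 21.572°.
Leg 3: from (-3.217°, 21.572°), δ = 157266/6371000 = 0.024685 rad, θ = 30° → φ = -1.992°, λ = 22.279°.

latitude -1.992°, longitude 22.279°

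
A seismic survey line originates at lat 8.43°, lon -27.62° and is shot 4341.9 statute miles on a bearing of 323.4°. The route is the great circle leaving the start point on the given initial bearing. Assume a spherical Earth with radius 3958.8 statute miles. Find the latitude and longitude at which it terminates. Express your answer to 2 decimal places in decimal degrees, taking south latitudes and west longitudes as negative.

Angular distance δ = d/R = 4341.9 / 3958.8 = 1.096772 rad.
With φ₁ = 8.43° = 0.147131 rad and θ = 323.4° = 5.644395 rad:
Applying the spherical law of cosines for sides, sin φ₂ = sin φ₁ cos δ + cos φ₁ sin δ cos θ = 0.773499, so φ₂ = 50.67°.
Then Δλ = atan2(-0.524753, 0.343075) = -0.991765 rad, from sin θ sin δ cos φ₁ over cos δ − sin φ₁ sin φ₂.
λ₂ = λ₁ + Δλ = -84.44°.

latitude 50.67°, longitude -84.44°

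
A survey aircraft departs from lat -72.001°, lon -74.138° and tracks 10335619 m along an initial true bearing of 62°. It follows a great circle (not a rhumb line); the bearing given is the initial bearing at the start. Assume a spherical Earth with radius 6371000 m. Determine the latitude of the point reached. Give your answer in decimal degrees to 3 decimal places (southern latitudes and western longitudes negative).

Angular distance δ = d/R = 10335619 / 6371000 = 1.622291 rad.
With φ₁ = -72.001° = -1.256655 rad and θ = 62° = 1.082104 rad:
Destination latitude: φ₂ = arcsin( sin φ₁ cos δ + cos φ₁ sin δ cos θ ) = arcsin(0.193828) = 11.176°.
Then Δλ = atan2(0.272469, 0.132870) = 1.117077 rad, from sin θ sin δ cos φ₁ over cos δ − sin φ₁ sin φ₂.
Hence λ₂ = -74.138° + 64.004° = -10.134°.

latitude 11.176°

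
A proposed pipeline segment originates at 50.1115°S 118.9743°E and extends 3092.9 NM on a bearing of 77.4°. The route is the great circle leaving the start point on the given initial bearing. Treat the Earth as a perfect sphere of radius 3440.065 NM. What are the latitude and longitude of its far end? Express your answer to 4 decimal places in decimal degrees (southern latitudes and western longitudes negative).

latitude -21.5927°, longitude 174.2154°

δ = 3092.9/3440.065 = 0.899082 rad (51.5136°).
With φ₁ = -50.1115° = -0.874611 rad and θ = 77.4° = 1.350885 rad:
sin φ₂ = sin φ₁ cos δ + cos φ₁ sin δ cos θ = (-0.767294)(0.622329) + (0.641296)(0.782756)(0.218143) = -0.368006
φ₂ = asin(-0.368006) = -0.376864 rad = -21.5927°.
Δλ = atan2( sin θ sin δ cos φ₁ , cos δ − sin φ₁ sin φ₂ ) = atan2(0.489889, 0.339960) = 0.964140 rad = 55.2411°.
λ₂ = λ₁ + Δλ = 174.2154°.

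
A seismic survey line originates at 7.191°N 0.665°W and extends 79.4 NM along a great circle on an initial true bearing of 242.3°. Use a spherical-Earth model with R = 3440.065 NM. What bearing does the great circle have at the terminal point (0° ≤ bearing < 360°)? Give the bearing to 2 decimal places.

The arc subtends δ = 79.4/3440.065 = 0.023081 rad at the centre.
Converting: φ₁ = 0.125507 rad, θ = 4.228933 rad.
sin φ₂ = sin φ₁ cos δ + cos φ₁ sin δ cos θ = (0.125177)(0.999734) + (0.992134)(0.023079)(-0.464842) = 0.114500
φ₂ = asin(0.114500) = 0.114752 rad = 6.575°.
Then Δλ = atan2(-0.020273, 0.985401) = -0.020571 rad, from sin θ sin δ cos φ₁ over cos δ − sin φ₁ sin φ₂.
λ₂ = λ₁ + Δλ = -1.844°.
The forward bearing on arrival equals the back-azimuth from the destination plus 180°.
Back-azimuth from P₂ (6.57°, -1.84°) to P₁ (7.19°, -0.67°), with Δλ' = λ₁ − λ₂ = 1.18°: atan2( sin Δλ' cos φ₁ , cos φ₂ sin φ₁ − sin φ₂ cos φ₁ cos Δλ' ) = 62.16°.
Final bearing = (62.16° + 180°) mod 360° = 242.16°.

final bearing 242.16°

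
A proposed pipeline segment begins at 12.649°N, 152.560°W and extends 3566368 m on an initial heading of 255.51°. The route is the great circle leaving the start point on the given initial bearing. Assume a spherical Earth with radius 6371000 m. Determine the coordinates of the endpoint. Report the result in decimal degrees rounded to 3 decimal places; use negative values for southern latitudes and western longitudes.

Central angle δ = d/R = 0.559782 rad.
With φ₁ = 12.649° = 0.220767 rad and θ = 255.51° = 4.459491 rad:
Destination latitude: φ₂ = arcsin( sin φ₁ cos δ + cos φ₁ sin δ cos θ ) = arcsin(0.055918) = 3.206°.
Δλ = atan2( sin θ sin δ cos φ₁ , cos δ − sin φ₁ sin φ₂ ) = atan2(-0.501633, 0.835126) = -0.540910 rad = -30.992°.
λ₂ = -152.560° + -30.992° = -183.552°, normalized to (−180°, 180°] → 176.448°.

latitude 3.206°, longitude 176.448°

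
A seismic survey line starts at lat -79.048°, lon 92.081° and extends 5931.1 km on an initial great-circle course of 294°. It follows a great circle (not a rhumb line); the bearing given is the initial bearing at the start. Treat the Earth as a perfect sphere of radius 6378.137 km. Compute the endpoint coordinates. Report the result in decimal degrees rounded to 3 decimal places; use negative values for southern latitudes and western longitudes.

The arc subtends δ = 5931.1/6378.137 = 0.929911 rad at the centre.
Converting: φ₁ = -1.379648 rad, θ = 5.131268 rad.
Applying the spherical law of cosines for sides, sin φ₂ = sin φ₁ cos δ + cos φ₁ sin δ cos θ = -0.525075, so φ₂ = -31.673°.
For the longitude increment, Δλ = atan2( sin θ sin δ cos φ₁, cos δ − sin φ₁ sin φ₂ ) = atan2(-0.139121, 0.082394) = -59.364°.
λ₂ = 92.081° + -59.364° = 32.717°.

latitude -31.673°, longitude 32.717°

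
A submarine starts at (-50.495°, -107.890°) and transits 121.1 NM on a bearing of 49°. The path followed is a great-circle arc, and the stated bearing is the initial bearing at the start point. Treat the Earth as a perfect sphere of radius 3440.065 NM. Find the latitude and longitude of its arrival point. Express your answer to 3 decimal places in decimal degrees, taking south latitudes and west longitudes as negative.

The arc subtends δ = 121.1/3440.065 = 0.035203 rad at the centre.
Start latitude φ₁ = -0.881304 rad; initial bearing θ = 0.855211 rad.
Destination latitude: φ₂ = arcsin( sin φ₁ cos δ + cos φ₁ sin δ cos θ ) = arcsin(-0.756402) = -49.148°.
Then Δλ = atan2(0.016898, 0.415764) = 0.040620 rad, from sin θ sin δ cos φ₁ over cos δ − sin φ₁ sin φ₂.
λ₂ = λ₁ + Δλ = -105.563°.

latitude -49.148°, longitude -105.563°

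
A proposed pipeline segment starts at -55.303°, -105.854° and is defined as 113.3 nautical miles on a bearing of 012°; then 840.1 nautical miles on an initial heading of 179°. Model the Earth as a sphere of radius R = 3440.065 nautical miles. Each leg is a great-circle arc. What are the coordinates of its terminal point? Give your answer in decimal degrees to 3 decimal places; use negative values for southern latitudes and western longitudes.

Apply the spherical direct solution leg by leg, carrying full precision between legs.
Leg 1: from (-55.303°, -105.854°), δ = 113.3/3440.065 = 0.032935 rad, θ = 12° → φ = -53.455°, λ = -105.195°.
Leg 2: from (-53.455°, -105.195°), δ = 840.1/3440.065 = 0.244211 rad, θ = 179° → φ = -67.444°, λ = -104.565°.

latitude -67.444°, longitude -104.565°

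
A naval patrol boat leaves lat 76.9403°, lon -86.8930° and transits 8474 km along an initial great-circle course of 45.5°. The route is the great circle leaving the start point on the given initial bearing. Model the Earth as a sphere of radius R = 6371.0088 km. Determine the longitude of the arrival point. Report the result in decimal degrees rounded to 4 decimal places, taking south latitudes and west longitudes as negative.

Angular distance δ = d/R = 8474 / 6371.0088 = 1.330088 rad.
Start latitude φ₁ = 1.342862 rad; initial bearing θ = 0.794125 rad.
Destination latitude: φ₂ = arcsin( sin φ₁ cos δ + cos φ₁ sin δ cos θ ) = arcsin(0.386041) = 22.7084°.
For the longitude increment, Δλ = atan2( sin θ sin δ cos φ₁, cos δ − sin φ₁ sin φ₂ ) = atan2(0.156524, -0.137665) = 131.3320°.
Hence λ₂ = -86.8930° + 131.3320° = 44.4390°.

longitude 44.4390°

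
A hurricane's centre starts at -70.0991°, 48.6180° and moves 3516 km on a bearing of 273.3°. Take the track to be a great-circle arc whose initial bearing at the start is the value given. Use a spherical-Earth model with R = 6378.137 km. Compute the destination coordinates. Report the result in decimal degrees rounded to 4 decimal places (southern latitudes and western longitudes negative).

latitude -52.2540°, longitude -10.0503°

The arc subtends δ = 3516/6378.137 = 0.551258 rad at the centre.
Converting: φ₁ = -1.223460 rad, θ = 4.769985 rad.
Applying the spherical law of cosines for sides, sin φ₂ = sin φ₁ cos δ + cos φ₁ sin δ cos θ = -0.790732, so φ₂ = -52.2540°.
For the longitude increment, Δλ = atan2( sin θ sin δ cos φ₁, cos δ − sin φ₁ sin φ₂ ) = atan2(-0.177989, 0.108354) = -58.6683°.
λ₂ = 48.6180° + -58.6683° = -10.0503°.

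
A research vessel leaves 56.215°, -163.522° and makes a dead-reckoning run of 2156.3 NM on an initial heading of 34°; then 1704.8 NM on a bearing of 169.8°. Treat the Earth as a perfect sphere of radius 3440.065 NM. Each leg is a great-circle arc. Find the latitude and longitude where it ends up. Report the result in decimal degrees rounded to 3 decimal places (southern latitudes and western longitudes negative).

Apply the spherical direct solution leg by leg, carrying full precision between legs.
Leg 1: from (56.215°, -163.522°), δ = 2156.3/3440.065 = 0.626820 rad, θ = 34° → φ = 70.656°, λ = -81.539°.
Leg 2: from (70.656°, -81.539°), δ = 1704.8/3440.065 = 0.495572 rad, θ = 169.8° → φ = 42.455°, λ = -74.985°.

latitude 42.455°, longitude -74.985°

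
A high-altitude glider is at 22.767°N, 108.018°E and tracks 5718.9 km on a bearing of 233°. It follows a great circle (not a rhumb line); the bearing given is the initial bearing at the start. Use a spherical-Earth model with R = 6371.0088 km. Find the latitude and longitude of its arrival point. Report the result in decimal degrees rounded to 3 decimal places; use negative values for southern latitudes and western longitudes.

latitude -11.105°, longitude 68.499°

δ = 5718.9/6371.0088 = 0.897644 rad (51.4312°).
Converting: φ₁ = 0.397359 rad, θ = 4.066617 rad.
sin φ₂ = sin φ₁ cos δ + cos φ₁ sin δ cos θ = (0.386985)(0.623453) + (0.922086)(0.781860)(-0.601815) = -0.192607
φ₂ = asin(-0.192607) = -0.193818 rad = -11.105°.
Δλ = atan2( sin θ sin δ cos φ₁ , cos δ − sin φ₁ sin φ₂ ) = atan2(-0.575770, 0.697990) = -0.689740 rad = -39.519°.
λ₂ = λ₁ + Δλ = 68.499°.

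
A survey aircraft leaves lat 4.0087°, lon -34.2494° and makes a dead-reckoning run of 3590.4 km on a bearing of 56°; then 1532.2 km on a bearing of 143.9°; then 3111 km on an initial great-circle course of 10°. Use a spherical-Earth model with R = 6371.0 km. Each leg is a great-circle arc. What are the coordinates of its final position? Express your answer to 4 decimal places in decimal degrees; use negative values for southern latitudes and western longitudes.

Apply the spherical direct solution leg by leg, carrying full precision between legs.
Leg 1: from (4.0087°, -34.2494°), δ = 3590.4/6371 = 0.563554 rad, θ = 56° → φ = 20.9212°, λ = -5.9470°.
Leg 2: from (20.9212°, -5.9470°), δ = 1532.2/6371 = 0.240496 rad, θ = 143.9° → φ = 9.6160°, λ = 2.2361°.
Leg 3: from (9.6160°, 2.2361°), δ = 3111/6371 = 0.488306 rad, θ = 10° → φ = 37.0875°, λ = 8.0974°.

latitude 37.0875°, longitude 8.0974°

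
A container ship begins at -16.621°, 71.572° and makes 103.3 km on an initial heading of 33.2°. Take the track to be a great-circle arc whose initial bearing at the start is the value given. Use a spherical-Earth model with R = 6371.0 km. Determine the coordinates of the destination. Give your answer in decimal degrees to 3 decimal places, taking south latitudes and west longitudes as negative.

latitude -15.843°, longitude 72.101°

δ = 103.3/6371 = 0.016214 rad (0.9290°).
Converting: φ₁ = -0.290091 rad, θ = 0.579449 rad.
Destination latitude: φ₂ = arcsin( sin φ₁ cos δ + cos φ₁ sin δ cos θ ) = arcsin(-0.273002) = -15.843°.
Δλ = atan2( sin θ sin δ cos φ₁ , cos δ − sin φ₁ sin φ₂ ) = atan2(0.008507, 0.921779) = 0.009229 rad = 0.529°.
Hence λ₂ = 71.572° + 0.529° = 72.101°.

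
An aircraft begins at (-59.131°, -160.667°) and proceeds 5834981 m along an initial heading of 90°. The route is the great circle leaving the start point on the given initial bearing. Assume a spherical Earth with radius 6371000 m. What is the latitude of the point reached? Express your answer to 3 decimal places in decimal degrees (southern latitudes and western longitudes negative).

Angular distance δ = d/R = 5834981 / 6371000 = 0.915866 rad.
Converting: φ₁ = -1.032031 rad, θ = 1.570796 rad.
Applying the spherical law of cosines for sides, sin φ₂ = sin φ₁ cos δ + cos φ₁ sin δ cos θ = -0.522820, so φ₂ = -31.522°.
For the longitude increment, Δλ = atan2( sin θ sin δ cos φ₁, cos δ − sin φ₁ sin φ₂ ) = atan2(0.406916, 0.160345) = 68.493°.
Hence λ₂ = -160.667° + 68.493° = -92.174°.

latitude -31.522°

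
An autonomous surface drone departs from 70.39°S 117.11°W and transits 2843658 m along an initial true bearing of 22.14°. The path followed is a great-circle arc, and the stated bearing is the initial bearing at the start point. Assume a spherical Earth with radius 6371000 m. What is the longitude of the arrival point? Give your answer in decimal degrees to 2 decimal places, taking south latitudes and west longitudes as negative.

longitude -103.64°

Central angle δ = d/R = 0.446344 rad.
Start latitude φ₁ = -1.228537 rad; initial bearing θ = 0.386416 rad.
Destination latitude: φ₂ = arcsin( sin φ₁ cos δ + cos φ₁ sin δ cos θ ) = arcsin(-0.715519) = -45.69°.
Δλ = atan2( sin θ sin δ cos φ₁ , cos δ − sin φ₁ sin φ₂ ) = atan2(0.054599, 0.228013) = 0.235032 rad = 13.47°.
λ₂ = λ₁ + Δλ = -103.64°.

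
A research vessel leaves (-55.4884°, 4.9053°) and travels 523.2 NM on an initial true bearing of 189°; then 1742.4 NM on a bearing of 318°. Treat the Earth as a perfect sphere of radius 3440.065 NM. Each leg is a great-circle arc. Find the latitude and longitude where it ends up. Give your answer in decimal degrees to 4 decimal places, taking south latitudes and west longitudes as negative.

latitude -38.9539°, longitude -22.8730°

Apply the spherical direct solution leg by leg, carrying full precision between legs.
Leg 1: from (-55.4884°, 4.9053°), δ = 523.2/3440.065 = 0.152090 rad, θ = 189° → φ = -64.0637°, λ = 1.7990°.
Leg 2: from (-64.0637°, 1.7990°), δ = 1742.4/3440.065 = 0.506502 rad, θ = 318° → φ = -38.9539°, λ = -22.8730°.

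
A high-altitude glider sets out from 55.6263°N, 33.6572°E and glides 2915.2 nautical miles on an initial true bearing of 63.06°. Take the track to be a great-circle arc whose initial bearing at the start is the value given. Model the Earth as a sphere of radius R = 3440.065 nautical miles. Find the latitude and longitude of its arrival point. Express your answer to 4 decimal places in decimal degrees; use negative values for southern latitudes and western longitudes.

Angular distance δ = d/R = 2915.2 / 3440.065 = 0.847426 rad.
With φ₁ = 55.6263° = 0.970862 rad and θ = 63.06° = 1.100605 rad:
Destination latitude: φ₂ = arcsin( sin φ₁ cos δ + cos φ₁ sin δ cos θ ) = arcsin(0.738062) = 47.5666°.
Then Δλ = atan2(0.377278, 0.052739) = 1.431909 rad, from sin θ sin δ cos φ₁ over cos δ − sin φ₁ sin φ₂.
Hence λ₂ = 33.6572° + 82.0423° = 115.6995°.

latitude 47.5666°, longitude 115.6995°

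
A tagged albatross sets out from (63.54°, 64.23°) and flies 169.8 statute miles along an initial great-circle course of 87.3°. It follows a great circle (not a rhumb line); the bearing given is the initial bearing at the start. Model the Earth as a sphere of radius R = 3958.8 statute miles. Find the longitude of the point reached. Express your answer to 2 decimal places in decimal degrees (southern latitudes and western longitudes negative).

longitude 69.75°

The arc subtends δ = 169.8/3958.8 = 0.042892 rad at the centre.
With φ₁ = 63.54° = 1.108982 rad and θ = 87.3° = 1.523672 rad:
sin φ₂ = sin φ₁ cos δ + cos φ₁ sin δ cos θ = (0.895246)(0.999080) + (0.445573)(0.042879)(0.047106) = 0.895322
φ₂ = asin(0.895322) = 1.109154 rad = 63.55°.
Then Δλ = atan2(0.019084, 0.197547) = 0.096308 rad, from sin θ sin δ cos φ₁ over cos δ − sin φ₁ sin φ₂.
λ₂ = 64.23° + 5.52° = 69.75°.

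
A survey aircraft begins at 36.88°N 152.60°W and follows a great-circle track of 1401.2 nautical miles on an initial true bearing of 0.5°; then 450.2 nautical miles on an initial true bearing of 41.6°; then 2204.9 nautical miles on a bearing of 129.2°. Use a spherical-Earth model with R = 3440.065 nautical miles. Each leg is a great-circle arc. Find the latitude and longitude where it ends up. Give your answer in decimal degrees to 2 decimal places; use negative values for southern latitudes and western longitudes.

Apply the spherical direct solution leg by leg, carrying full precision between legs.
Leg 1: from (36.88°, -152.60°), δ = 1401.2/3440.065 = 0.407318 rad, θ = 0.5° → φ = 60.22°, λ = -152.20°.
Leg 2: from (60.22°, -152.20°), δ = 450.2/3440.065 = 0.130870 rad, θ = 41.6° → φ = 65.36°, λ = -140.21°.
Leg 3: from (65.36°, -140.21°), δ = 2204.9/3440.065 = 0.640947 rad, θ = 129.2° → φ = 34.82°, λ = -105.84°.

latitude 34.82°, longitude -105.84°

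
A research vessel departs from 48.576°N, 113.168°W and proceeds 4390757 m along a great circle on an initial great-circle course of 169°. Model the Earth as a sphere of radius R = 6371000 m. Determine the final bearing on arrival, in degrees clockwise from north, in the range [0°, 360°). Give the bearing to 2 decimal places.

δ = 4390757/6371000 = 0.689179 rad (39.4870°).
Start latitude φ₁ = 0.847811 rad; initial bearing θ = 2.949606 rad.
Applying the spherical law of cosines for sides, sin φ₂ = sin φ₁ cos δ + cos φ₁ sin δ cos θ = 0.165698, so φ₂ = 9.538°.
For the longitude increment, Δλ = atan2( sin θ sin δ cos φ₁, cos δ − sin φ₁ sin φ₂ ) = atan2(0.080279, 0.647523) = 7.067°.
λ₂ = -113.168° + 7.067° = -106.101°.
The forward bearing on arrival equals the back-azimuth from the destination plus 180°.
Back-azimuth from P₂ (9.54°, -106.10°) to P₁ (48.58°, -113.17°), with Δλ' = λ₁ − λ₂ = -7.07°: atan2( sin Δλ' cos φ₁ , cos φ₂ sin φ₁ − sin φ₂ cos φ₁ cos Δλ' ) = 352.65°.
Final bearing = (352.65° + 180°) mod 360° = 172.65°.

final bearing 172.65°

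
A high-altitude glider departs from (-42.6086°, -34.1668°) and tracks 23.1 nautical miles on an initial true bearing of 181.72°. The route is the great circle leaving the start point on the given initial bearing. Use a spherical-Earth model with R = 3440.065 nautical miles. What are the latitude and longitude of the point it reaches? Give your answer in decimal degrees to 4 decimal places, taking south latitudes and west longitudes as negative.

latitude -42.9932°, longitude -34.1826°

Central angle δ = d/R = 0.006715 rad.
Converting: φ₁ = -0.743660 rad, θ = 3.171612 rad.
Applying the spherical law of cosines for sides, sin φ₂ = sin φ₁ cos δ + cos φ₁ sin δ cos θ = -0.681911, so φ₂ = -42.9932°.
For the longitude increment, Δλ = atan2( sin θ sin δ cos φ₁, cos δ − sin φ₁ sin φ₂ ) = atan2(-0.000148, 0.538333) = -0.0158°.
Hence λ₂ = -34.1668° + -0.0158° = -34.1826°.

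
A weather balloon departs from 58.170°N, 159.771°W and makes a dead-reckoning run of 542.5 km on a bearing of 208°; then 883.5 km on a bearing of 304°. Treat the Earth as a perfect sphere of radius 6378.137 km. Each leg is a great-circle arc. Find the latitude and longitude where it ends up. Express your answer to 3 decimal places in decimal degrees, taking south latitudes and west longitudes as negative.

latitude 57.656°, longitude -175.998°

Apply the spherical direct solution leg by leg, carrying full precision between legs.
Leg 1: from (58.170°, -159.771°), δ = 542.5/6378.137 = 0.085056 rad, θ = 208° → φ = 53.802°, λ = -163.643°.
Leg 2: from (53.802°, -163.643°), δ = 883.5/6378.137 = 0.138520 rad, θ = 304° → φ = 57.656°, λ = -175.998°.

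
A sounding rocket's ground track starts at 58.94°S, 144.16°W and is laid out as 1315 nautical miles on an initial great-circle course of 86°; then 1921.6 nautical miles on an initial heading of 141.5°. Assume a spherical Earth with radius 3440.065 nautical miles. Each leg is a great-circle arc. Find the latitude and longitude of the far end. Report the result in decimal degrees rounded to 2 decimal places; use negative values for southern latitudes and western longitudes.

Apply the spherical direct solution leg by leg, carrying full precision between legs.
Leg 1: from (-58.94°, -144.16°), δ = 1315/3440.065 = 0.382260 rad, θ = 86° → φ = -51.39°, λ = -107.56°.
Leg 2: from (-51.39°, -107.56°), δ = 1921.6/3440.065 = 0.558594 rad, θ = 141.5° → φ = -67.14°, λ = -49.42°.

latitude -67.14°, longitude -49.42°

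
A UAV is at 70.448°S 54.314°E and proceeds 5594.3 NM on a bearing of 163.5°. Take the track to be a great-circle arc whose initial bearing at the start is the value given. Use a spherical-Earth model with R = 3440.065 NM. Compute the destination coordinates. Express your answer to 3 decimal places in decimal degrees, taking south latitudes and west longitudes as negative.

Angular distance δ = d/R = 5594.3 / 3440.065 = 1.626219 rad.
Converting: φ₁ = -1.229550 rad, θ = 2.853613 rad.
Applying the spherical law of cosines for sides, sin φ₂ = sin φ₁ cos δ + cos φ₁ sin δ cos θ = -0.268188, so φ₂ = -15.556°.
For the longitude increment, Δλ = atan2( sin θ sin δ cos φ₁, cos δ − sin φ₁ sin φ₂ ) = atan2(0.094903, -0.308118) = 162.881°.
λ₂ = 54.314° + 162.881° = 217.195°, normalized to (−180°, 180°] → -142.805°.

latitude -15.556°, longitude -142.805°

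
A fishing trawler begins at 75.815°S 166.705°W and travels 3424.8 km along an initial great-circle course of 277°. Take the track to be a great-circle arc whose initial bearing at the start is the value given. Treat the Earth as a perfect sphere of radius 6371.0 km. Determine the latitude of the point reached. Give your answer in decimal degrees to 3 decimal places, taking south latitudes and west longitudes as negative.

latitude -54.833°

δ = 3424.8/6371 = 0.537561 rad (30.8000°).
With φ₁ = -75.815° = -1.323221 rad and θ = 277° = 4.834562 rad:
Destination latitude: φ₂ = arcsin( sin φ₁ cos δ + cos φ₁ sin δ cos θ ) = arcsin(-0.817478) = -54.833°.
Then Δλ = atan2(-0.124543, 0.066407) = -1.080935 rad, from sin θ sin δ cos φ₁ over cos δ − sin φ₁ sin φ₂.
λ₂ = -166.705° + -61.933° = -228.638°, normalized to (−180°, 180°] → 131.362°.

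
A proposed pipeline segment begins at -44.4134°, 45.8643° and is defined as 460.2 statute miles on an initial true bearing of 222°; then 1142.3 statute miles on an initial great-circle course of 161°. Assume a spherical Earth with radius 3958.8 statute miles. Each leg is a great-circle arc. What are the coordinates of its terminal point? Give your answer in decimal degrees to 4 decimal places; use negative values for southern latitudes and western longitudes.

Apply the spherical direct solution leg by leg, carrying full precision between legs.
Leg 1: from (-44.4134°, 45.8643°), δ = 460.2/3958.8 = 0.116247 rad, θ = 222° → φ = -49.1721°, λ = 39.0468°.
Leg 2: from (-49.1721°, 39.0468°), δ = 1142.3/3958.8 = 0.288547 rad, θ = 161° → φ = -64.3295°, λ = 51.3955°.

latitude -64.3295°, longitude 51.3955°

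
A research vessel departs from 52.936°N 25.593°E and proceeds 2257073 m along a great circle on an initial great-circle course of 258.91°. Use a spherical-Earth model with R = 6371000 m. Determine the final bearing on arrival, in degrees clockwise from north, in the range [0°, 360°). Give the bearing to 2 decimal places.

final bearing 236.90°

δ = 2257073/6371000 = 0.354273 rad (20.2983°).
Converting: φ₁ = 0.923907 rad, θ = 4.518832 rad.
Applying the spherical law of cosines for sides, sin φ₂ = sin φ₁ cos δ + cos φ₁ sin δ cos θ = 0.708191, so φ₂ = 45.088°.
Δλ = atan2( sin θ sin δ cos φ₁ , cos δ − sin φ₁ sin φ₂ ) = atan2(-0.205180, 0.372789) = -0.503144 rad = -28.828°.
Hence λ₂ = 25.593° + -28.828° = -3.235°.
The forward bearing on arrival equals the back-azimuth from the destination plus 180°.
Back-azimuth from P₂ (45.09°, -3.23°) to P₁ (52.94°, 25.59°), with Δλ' = λ₁ − λ₂ = 28.83°: atan2( sin Δλ' cos φ₁ , cos φ₂ sin φ₁ − sin φ₂ cos φ₁ cos Δλ' ) = 56.90°.
Final bearing = (56.90° + 180°) mod 360° = 236.90°.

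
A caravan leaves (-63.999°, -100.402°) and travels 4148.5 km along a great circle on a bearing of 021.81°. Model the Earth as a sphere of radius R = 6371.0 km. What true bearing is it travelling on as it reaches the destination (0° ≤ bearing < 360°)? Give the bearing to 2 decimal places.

The arc subtends δ = 4148.5/6371 = 0.651154 rad at the centre.
Converting: φ₁ = -1.116993 rad, θ = 0.380656 rad.
Applying the spherical law of cosines for sides, sin φ₂ = sin φ₁ cos δ + cos φ₁ sin δ cos θ = -0.468192, so φ₂ = -27.917°.
Δλ = atan2( sin θ sin δ cos φ₁ , cos δ − sin φ₁ sin φ₂ ) = atan2(0.098719, 0.374580) = 0.257685 rad = 14.764°.
Hence λ₂ = -100.402° + 14.764° = -85.638°.
The forward bearing on arrival equals the back-azimuth from the destination plus 180°.
Back-azimuth from P₂ (-27.92°, -85.64°) to P₁ (-64.00°, -100.40°), with Δλ' = λ₁ − λ₂ = -14.76°: atan2( sin Δλ' cos φ₁ , cos φ₂ sin φ₁ − sin φ₂ cos φ₁ cos Δλ' ) = 190.62°.
Final bearing = (190.62° + 180°) mod 360° = 10.62°.

final bearing 10.62°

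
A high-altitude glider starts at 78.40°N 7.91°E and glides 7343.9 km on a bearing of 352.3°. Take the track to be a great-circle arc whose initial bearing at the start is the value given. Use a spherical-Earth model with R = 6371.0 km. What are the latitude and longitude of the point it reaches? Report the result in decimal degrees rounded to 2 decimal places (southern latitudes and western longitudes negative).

Central angle δ = d/R = 1.152708 rad.
Start latitude φ₁ = 1.368338 rad; initial bearing θ = 6.148795 rad.
Applying the spherical law of cosines for sides, sin φ₂ = sin φ₁ cos δ + cos φ₁ sin δ cos θ = 0.579823, so φ₂ = 35.44°.
Then Δλ = atan2(-0.024621, -0.161966) = -2.990734 rad, from sin θ sin δ cos φ₁ over cos δ − sin φ₁ sin φ₂.
Hence λ₂ = 7.91° + -171.36° = -163.45°.

latitude 35.44°, longitude -163.45°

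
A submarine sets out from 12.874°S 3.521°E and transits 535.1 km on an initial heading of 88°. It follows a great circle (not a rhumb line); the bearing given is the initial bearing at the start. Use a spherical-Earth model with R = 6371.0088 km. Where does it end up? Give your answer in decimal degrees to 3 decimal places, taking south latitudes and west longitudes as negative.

latitude -12.660°, longitude 8.450°

The arc subtends δ = 535.1/6371.0088 = 0.083990 rad at the centre.
With φ₁ = -12.874° = -0.224694 rad and θ = 88° = 1.535890 rad:
Destination latitude: φ₂ = arcsin( sin φ₁ cos δ + cos φ₁ sin δ cos θ ) = arcsin(-0.219168) = -12.660°.
Δλ = atan2( sin θ sin δ cos φ₁ , cos δ − sin φ₁ sin φ₂ ) = atan2(0.081732, 0.947643) = 0.086035 rad = 4.929°.
λ₂ = 3.521° + 4.929° = 8.450°.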